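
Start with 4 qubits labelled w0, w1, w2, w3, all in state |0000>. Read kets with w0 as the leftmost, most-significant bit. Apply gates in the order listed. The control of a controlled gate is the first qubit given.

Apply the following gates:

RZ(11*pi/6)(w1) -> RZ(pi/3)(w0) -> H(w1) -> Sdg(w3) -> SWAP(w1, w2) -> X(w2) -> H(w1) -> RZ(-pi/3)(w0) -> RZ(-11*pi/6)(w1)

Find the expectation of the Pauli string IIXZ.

The expectation value of IIXZ is 1.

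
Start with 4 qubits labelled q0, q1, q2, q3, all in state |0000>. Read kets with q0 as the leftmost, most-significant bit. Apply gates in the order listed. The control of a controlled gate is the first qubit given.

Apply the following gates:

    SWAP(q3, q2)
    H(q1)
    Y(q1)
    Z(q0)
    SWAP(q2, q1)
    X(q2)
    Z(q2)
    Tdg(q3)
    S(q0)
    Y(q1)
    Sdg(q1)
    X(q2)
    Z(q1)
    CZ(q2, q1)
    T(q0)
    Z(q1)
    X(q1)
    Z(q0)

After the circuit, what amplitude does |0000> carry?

The final state's coefficient on |0000> equals sqrt(2)*I/2.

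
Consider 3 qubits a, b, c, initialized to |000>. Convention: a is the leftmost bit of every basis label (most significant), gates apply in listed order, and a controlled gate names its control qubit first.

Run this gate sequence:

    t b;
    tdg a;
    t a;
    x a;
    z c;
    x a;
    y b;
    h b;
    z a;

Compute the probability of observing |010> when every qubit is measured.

A full measurement returns |010> with probability 1/2.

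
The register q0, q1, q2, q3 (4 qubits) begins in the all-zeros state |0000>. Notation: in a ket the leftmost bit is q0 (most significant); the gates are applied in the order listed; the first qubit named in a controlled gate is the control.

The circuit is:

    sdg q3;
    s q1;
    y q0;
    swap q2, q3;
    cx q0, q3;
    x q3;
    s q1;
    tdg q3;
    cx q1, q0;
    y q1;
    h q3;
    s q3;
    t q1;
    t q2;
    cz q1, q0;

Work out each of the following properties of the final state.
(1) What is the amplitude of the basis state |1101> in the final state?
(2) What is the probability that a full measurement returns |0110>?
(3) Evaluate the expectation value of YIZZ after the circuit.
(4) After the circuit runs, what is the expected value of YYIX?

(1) The amplitude on |1101> is sqrt(2)*exp(3*I*pi/4)/2.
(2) A full measurement returns |0110> with probability 0.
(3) The observable YIZZ averages to 0.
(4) The expectation value of YYIX is 0.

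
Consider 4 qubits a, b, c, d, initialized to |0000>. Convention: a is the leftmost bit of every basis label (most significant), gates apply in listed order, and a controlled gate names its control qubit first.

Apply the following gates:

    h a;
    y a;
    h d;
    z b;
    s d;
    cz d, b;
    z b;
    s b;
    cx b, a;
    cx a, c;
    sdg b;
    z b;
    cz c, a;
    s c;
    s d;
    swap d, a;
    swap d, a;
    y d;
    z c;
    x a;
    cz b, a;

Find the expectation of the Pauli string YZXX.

In the final state, YZXX has expectation 1. Key observation: gates 16-17 undo each other exactly, leaving only the rest of the circuit to track.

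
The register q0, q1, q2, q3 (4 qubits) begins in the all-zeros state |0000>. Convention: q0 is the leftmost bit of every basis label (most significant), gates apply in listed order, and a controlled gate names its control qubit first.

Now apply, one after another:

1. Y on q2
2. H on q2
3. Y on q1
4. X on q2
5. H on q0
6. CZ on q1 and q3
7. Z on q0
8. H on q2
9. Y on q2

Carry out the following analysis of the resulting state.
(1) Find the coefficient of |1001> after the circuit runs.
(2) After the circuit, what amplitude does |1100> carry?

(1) The final state's coefficient on |1001> equals 0.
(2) The final state's coefficient on |1100> equals sqrt(2)*I/2.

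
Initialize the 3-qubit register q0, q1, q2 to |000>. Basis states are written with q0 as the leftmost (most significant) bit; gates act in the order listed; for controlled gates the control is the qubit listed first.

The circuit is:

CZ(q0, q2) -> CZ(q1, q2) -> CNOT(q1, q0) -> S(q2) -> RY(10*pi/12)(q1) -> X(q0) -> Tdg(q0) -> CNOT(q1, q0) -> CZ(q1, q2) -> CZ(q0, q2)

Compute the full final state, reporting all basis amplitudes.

The resulting statevector has amplitude (-sqrt(6) - sqrt(2))*exp(3*I*pi/4)/4 on |010>, (-sqrt(6) + sqrt(2))*exp(3*I*pi/4)/4 on |100>, and 0 on every other basis state.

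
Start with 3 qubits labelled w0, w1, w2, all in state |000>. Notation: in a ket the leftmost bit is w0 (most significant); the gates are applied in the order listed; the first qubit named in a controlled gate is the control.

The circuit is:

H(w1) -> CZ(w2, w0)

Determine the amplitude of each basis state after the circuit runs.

The resulting statevector has amplitude sqrt(2)/2 on |000>, sqrt(2)/2 on |010>, and 0 on every other basis state.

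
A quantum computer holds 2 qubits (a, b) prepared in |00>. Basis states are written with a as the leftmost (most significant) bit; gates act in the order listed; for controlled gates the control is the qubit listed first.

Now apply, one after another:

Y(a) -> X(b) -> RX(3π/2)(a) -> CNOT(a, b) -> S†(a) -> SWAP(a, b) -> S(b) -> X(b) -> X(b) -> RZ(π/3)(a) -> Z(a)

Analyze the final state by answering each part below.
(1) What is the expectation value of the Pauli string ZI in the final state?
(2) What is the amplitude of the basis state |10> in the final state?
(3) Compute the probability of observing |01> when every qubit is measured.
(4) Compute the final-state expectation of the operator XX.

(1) In the final state, ZI has expectation 0. Key observation: steps 8-9 multiply out to the identity, so the circuit reduces to the remaining gates.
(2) The amplitude on |10> is -sqrt(2)*exp(I*pi/6)/2.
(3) Outcome |01> occurs with probability 1/2.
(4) The observable XX averages to sqrt(3)/2.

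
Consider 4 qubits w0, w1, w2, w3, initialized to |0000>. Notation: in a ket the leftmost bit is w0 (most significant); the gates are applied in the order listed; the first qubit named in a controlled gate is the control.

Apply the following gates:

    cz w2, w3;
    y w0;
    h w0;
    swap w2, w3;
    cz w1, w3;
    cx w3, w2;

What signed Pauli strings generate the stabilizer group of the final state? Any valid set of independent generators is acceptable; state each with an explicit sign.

The final state is stabilized by the group generated by -XIII, +IZII, +IIZI, +IIIZ; other independent generating sets are equally valid.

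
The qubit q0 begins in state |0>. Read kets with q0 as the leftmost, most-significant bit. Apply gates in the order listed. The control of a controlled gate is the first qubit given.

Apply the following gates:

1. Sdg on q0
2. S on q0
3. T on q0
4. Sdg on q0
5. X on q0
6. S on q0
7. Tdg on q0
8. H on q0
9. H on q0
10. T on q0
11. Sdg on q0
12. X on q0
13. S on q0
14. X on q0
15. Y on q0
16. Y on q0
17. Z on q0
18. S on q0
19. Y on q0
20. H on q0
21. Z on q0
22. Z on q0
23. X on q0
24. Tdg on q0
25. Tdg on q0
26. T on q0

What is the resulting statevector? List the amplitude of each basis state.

After the circuit, the state carries amplitude -sqrt(2)/2 on |0>, sqrt(2)*exp(3*I*pi/4)/2 on |1>. Key observation: the block from step 5 through step 12 cancels to the identity and can be dropped.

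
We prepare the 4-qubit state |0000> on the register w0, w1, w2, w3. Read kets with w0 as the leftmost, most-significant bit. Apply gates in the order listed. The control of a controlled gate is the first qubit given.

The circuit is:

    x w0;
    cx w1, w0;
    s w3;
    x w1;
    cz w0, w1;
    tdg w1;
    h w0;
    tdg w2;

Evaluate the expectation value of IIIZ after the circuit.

The expectation value of IIIZ is 1.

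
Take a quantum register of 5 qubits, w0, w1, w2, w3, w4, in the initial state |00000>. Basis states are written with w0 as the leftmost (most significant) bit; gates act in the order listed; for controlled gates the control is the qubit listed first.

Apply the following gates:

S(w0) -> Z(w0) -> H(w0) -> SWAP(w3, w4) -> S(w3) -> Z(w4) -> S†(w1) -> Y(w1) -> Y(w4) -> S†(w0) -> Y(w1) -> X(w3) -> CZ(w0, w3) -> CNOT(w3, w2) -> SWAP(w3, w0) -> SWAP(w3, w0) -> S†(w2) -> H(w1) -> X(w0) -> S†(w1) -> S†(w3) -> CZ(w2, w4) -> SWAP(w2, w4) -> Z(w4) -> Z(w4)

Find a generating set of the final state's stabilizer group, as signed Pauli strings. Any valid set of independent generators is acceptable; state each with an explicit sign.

One valid set of independent stabilizer generators is -YIIII, -IYIII, -IIZII, -IIIZI, -IIIIZ (any independent generating set of the same group is equally correct). Key observation: gates 15-16 undo each other exactly, leaving only the rest of the circuit to track.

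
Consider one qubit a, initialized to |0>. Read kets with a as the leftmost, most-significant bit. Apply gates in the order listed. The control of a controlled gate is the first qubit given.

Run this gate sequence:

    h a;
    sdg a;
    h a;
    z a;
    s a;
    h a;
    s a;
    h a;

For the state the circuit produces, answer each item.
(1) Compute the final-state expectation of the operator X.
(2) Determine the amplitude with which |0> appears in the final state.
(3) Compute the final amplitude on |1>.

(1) The expectation value of X is 1.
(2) The amplitude on |0> is 1/2 - I/2.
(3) The final state's coefficient on |1> equals 1/2 - I/2.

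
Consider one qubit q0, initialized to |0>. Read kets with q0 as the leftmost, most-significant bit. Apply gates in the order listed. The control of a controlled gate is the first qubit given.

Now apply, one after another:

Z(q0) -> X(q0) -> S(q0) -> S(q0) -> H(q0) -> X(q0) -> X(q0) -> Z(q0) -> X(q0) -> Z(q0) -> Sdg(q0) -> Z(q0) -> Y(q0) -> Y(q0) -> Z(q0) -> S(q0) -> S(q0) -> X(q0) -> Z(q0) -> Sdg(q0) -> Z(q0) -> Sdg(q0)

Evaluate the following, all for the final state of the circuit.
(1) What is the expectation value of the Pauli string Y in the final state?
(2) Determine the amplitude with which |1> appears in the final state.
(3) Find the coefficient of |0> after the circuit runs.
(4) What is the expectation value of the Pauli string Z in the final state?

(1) In the final state, Y has expectation -1.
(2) |1> carries amplitude sqrt(2)/2 in the final state.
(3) The amplitude on |0> is sqrt(2)*I/2.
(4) In the final state, Z has expectation 0.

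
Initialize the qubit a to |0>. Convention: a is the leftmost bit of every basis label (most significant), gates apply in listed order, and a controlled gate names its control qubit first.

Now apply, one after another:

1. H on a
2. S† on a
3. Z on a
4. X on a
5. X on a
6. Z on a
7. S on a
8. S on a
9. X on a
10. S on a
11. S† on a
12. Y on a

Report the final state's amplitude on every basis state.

The resulting statevector has amplitude -sqrt(2)*I/2 on |0>, -sqrt(2)/2 on |1>. Key observation: gates 2-7 undo each other exactly, leaving only the rest of the circuit to track.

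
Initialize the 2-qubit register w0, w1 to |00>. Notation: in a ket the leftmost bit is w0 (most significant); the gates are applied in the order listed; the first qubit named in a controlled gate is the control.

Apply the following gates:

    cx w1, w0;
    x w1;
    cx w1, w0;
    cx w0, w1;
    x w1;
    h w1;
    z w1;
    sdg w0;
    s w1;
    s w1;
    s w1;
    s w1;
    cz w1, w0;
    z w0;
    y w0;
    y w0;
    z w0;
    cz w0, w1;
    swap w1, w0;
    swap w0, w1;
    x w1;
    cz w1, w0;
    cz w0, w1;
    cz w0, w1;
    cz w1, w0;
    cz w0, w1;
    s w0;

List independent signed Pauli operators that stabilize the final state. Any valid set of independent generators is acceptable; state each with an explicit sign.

One valid set of independent stabilizer generators is -IX, -ZI (any independent generating set of the same group is equally correct). Key observation: steps 9-12 multiply out to the identity, so the circuit reduces to the remaining gates.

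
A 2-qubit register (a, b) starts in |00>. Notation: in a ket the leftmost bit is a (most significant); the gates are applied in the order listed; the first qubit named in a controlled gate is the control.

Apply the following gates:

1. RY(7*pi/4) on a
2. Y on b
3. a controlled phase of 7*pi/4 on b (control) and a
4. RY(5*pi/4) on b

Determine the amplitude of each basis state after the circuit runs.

After the circuit, the state carries amplitude I*(sqrt(2) + 2)/4 on |00>, sqrt(2)*I/4 on |01>, -sqrt(2)*exp(I*pi/4)/4 on |10>, (-2 + sqrt(2))*exp(I*pi/4)/4 on |11>.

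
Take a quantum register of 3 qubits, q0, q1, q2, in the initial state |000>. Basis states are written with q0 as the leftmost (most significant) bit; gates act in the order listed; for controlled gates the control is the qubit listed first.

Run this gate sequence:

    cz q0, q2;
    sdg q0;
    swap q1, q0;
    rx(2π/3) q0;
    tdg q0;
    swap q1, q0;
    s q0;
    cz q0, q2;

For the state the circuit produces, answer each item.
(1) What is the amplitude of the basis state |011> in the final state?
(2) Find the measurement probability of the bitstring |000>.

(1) The final state's coefficient on |011> equals 0.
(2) Outcome |000> occurs with probability 1/4.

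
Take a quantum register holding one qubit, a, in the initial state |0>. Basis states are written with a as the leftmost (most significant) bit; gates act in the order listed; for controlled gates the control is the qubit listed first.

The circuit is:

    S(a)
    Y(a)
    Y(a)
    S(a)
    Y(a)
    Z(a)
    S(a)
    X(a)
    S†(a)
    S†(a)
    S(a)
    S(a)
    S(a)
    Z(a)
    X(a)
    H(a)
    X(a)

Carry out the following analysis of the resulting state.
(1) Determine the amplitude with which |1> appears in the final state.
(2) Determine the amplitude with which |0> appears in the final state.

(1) |1> carries amplitude sqrt(2)/2 in the final state.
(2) |0> carries amplitude -sqrt(2)/2 in the final state.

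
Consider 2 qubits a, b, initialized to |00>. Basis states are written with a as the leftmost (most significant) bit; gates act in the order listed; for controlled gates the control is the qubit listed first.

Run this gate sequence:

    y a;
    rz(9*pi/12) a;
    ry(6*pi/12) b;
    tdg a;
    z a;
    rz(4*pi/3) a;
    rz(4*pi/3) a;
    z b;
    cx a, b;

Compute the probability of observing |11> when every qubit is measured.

A full measurement returns |11> with probability 1/2.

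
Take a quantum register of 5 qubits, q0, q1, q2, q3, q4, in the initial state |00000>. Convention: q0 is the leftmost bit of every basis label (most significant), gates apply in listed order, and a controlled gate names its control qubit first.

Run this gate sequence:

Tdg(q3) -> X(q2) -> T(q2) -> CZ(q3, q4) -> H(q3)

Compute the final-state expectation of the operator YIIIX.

In the final state, YIIIX has expectation 0.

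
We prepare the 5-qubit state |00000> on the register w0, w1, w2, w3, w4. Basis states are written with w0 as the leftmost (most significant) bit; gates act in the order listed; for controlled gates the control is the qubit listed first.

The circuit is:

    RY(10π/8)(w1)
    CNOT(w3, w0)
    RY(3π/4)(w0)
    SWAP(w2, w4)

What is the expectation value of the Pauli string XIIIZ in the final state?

The observable XIIIZ averages to sqrt(2)/2.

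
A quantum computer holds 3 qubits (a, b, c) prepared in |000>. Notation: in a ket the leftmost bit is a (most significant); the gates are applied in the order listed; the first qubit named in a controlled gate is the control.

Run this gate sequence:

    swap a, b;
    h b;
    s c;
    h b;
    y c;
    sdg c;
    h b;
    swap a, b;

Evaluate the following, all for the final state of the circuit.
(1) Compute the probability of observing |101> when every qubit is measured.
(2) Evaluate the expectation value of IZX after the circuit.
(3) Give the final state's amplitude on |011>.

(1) The probability of measuring |101> is 1/2.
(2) In the final state, IZX has expectation 0.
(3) The amplitude on |011> is 0.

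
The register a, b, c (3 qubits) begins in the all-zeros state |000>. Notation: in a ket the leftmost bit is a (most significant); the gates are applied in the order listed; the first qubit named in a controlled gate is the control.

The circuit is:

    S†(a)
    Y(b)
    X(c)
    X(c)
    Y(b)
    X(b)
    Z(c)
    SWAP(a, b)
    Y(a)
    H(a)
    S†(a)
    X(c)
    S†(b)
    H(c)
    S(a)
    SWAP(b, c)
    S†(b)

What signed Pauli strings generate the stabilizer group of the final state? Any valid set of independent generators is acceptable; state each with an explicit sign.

The final state is stabilized by the group generated by +XII, +IYI, +IIZ; other independent generating sets are equally valid.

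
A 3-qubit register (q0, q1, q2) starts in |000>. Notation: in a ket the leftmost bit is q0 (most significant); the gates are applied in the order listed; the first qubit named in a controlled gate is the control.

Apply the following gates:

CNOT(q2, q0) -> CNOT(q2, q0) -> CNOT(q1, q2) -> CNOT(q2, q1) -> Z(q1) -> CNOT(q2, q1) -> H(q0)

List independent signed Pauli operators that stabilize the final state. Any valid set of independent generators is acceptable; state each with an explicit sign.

The stabilizer group can be generated by +XII, +IZI, +IIZ, among other valid generating sets. Key observation: the block from step 1 through step 2 cancels to the identity and can be dropped.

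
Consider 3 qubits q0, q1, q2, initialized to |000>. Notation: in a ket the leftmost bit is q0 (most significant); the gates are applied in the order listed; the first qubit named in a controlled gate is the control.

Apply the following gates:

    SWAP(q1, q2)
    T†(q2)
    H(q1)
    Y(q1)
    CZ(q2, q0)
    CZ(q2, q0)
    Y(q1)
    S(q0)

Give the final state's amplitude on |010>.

|010> carries amplitude sqrt(2)/2 in the final state. Key observation: steps 4-7 multiply out to the identity, so the circuit reduces to the remaining gates.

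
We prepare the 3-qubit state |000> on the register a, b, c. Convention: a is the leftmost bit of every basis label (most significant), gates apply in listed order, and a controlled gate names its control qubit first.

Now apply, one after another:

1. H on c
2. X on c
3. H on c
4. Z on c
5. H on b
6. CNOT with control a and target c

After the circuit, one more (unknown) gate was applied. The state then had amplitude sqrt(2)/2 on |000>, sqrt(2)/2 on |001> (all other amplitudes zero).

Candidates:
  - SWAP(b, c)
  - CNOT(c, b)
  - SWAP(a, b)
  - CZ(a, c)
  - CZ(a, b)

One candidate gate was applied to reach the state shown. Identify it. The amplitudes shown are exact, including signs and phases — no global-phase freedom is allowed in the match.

The applied gate was SWAP(b, c). Key observation: gates 1-4 undo each other exactly, leaving only the rest of the circuit to track.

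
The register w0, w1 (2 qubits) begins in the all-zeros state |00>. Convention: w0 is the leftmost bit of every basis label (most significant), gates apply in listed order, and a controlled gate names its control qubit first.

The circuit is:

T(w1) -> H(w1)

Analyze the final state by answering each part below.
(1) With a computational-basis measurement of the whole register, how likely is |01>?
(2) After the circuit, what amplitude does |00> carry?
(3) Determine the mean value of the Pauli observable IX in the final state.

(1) Outcome |01> occurs with probability 1/2.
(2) The amplitude on |00> is sqrt(2)/2.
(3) The observable IX averages to 1.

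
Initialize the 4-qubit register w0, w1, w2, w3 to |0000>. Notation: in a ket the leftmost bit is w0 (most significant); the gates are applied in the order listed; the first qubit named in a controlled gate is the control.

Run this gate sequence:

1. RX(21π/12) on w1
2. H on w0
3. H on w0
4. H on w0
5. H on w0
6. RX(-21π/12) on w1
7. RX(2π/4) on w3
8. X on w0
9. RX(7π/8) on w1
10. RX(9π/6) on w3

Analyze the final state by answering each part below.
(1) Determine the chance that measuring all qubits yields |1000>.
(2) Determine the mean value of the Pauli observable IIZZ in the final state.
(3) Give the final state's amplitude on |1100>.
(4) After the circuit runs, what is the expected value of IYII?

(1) Outcome |1000> occurs with probability cos(7*pi/16)**2. Key observation: the block from step 1 through step 6 cancels to the identity and can be dropped.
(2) The expectation value of IIZZ is 1.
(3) |1100> carries amplitude I*cos(pi/16) in the final state.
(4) The observable IYII averages to -sqrt(2 - sqrt(2))/2.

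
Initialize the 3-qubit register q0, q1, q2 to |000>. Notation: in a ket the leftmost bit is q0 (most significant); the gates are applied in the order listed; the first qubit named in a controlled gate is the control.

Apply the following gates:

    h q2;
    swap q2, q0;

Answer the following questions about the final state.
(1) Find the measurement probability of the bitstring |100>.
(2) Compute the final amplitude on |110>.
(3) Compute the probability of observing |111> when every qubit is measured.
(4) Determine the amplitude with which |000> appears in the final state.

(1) A full measurement returns |100> with probability 1/2.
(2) The final state's coefficient on |110> equals 0.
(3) Outcome |111> occurs with probability 0.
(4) The final state's coefficient on |000> equals sqrt(2)/2.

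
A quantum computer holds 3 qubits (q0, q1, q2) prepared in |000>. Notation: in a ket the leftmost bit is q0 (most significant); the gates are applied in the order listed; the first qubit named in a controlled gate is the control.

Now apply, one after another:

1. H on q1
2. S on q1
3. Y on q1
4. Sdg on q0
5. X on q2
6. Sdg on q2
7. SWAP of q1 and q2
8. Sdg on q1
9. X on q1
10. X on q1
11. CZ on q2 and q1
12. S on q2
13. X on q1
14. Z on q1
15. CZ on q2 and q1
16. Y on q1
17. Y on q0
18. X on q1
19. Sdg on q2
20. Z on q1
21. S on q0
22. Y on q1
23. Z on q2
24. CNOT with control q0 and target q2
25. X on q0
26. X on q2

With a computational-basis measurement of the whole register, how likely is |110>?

The probability of measuring |110> is 0.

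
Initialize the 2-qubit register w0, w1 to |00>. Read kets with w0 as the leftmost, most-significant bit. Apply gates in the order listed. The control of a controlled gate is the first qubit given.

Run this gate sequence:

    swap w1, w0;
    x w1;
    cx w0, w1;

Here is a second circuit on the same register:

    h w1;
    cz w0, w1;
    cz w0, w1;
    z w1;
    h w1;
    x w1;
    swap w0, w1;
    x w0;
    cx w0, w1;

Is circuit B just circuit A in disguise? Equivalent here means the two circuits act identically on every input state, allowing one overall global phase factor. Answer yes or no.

No — the two circuits implement different unitaries, even allowing a global phase.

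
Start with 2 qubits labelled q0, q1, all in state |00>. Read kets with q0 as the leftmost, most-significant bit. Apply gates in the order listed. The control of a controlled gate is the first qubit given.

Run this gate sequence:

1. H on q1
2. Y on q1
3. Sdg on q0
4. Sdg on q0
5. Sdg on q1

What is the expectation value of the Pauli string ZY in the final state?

The observable ZY averages to 1.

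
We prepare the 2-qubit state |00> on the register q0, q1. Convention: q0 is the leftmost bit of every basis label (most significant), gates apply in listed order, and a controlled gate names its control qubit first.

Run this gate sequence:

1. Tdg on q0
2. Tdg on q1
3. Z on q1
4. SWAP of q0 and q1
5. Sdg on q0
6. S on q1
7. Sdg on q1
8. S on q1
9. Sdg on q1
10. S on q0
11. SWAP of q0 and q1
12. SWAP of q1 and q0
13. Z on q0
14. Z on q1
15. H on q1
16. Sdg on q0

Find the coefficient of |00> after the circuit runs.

The amplitude on |00> is sqrt(2)/2. Key observation: steps 4-11 multiply out to the identity, so the circuit reduces to the remaining gates.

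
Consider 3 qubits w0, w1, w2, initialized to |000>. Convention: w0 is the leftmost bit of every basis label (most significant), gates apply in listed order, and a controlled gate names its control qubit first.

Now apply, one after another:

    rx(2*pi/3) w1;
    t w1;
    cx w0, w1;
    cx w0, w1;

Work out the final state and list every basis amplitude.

The resulting statevector has amplitude 1/2 on |000>, -sqrt(3)*exp(3*I*pi/4)/2 on |010>, and 0 on every other basis state. Key observation: gates 3-4 undo each other exactly, leaving only the rest of the circuit to track.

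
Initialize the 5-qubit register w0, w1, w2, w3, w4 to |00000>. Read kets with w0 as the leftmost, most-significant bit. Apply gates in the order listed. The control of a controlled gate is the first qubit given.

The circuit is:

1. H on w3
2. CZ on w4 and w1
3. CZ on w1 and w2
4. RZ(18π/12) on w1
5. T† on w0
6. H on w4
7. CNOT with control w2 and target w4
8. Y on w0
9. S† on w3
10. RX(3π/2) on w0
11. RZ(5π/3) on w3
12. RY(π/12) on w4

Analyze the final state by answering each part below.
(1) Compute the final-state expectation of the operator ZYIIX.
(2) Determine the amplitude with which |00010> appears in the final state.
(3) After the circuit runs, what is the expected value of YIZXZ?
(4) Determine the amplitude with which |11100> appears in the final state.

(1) The expectation value of ZYIIX is 0.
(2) |00010> carries amplitude (-sqrt(6*sqrt(2) + 12)/16 - sqrt(12 - 6*sqrt(2))/16 - sqrt(4 - 2*sqrt(2))/16 + sqrt(2*sqrt(2) + 4)/16)*exp(7*I*pi/12) in the final state.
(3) The observable YIZXZ averages to -3*sqrt(2)/8 + sqrt(6)/8.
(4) The final state's coefficient on |11100> equals 0.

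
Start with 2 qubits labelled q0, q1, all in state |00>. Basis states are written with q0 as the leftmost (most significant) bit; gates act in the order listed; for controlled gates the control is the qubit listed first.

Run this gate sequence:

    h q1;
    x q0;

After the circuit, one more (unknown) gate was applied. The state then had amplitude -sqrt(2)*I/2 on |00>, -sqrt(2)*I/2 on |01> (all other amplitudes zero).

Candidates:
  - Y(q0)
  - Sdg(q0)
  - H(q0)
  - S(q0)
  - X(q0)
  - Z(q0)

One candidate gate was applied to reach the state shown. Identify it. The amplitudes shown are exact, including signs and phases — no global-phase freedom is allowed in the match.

It was Y(q0) that produced the state shown.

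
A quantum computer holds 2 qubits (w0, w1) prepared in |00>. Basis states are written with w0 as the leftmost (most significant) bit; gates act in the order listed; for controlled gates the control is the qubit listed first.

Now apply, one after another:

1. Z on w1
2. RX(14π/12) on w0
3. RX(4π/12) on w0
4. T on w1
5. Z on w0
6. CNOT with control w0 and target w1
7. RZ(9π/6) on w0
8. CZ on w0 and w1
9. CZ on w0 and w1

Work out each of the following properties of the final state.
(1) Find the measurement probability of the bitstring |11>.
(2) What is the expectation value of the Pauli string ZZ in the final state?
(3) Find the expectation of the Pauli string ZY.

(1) A full measurement returns |11> with probability 1/2.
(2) The expectation value of ZZ is 1.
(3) The observable ZY averages to 0.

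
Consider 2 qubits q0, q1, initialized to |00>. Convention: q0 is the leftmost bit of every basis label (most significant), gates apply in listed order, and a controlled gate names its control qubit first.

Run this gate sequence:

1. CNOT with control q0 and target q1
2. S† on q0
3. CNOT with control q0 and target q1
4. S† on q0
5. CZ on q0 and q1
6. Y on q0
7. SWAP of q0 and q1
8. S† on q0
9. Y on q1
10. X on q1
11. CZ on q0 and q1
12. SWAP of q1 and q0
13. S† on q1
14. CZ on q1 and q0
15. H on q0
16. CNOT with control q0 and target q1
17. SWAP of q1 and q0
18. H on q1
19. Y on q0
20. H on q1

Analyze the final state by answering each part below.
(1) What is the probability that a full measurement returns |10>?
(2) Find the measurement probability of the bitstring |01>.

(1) Outcome |10> occurs with probability 1/2.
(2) Outcome |01> occurs with probability 1/2.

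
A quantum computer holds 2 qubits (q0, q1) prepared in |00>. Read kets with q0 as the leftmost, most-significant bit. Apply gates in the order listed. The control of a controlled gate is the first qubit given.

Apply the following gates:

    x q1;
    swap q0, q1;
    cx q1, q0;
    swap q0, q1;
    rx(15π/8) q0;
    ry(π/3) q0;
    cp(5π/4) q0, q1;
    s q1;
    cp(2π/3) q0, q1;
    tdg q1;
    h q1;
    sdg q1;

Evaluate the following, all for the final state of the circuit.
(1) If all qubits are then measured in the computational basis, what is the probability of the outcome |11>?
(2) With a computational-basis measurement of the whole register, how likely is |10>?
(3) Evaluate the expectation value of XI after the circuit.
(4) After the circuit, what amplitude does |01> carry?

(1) The probability of measuring |11> is 1/4 - sqrt(sqrt(2) + 2)/16.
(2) Outcome |10> occurs with probability 1/4 - sqrt(sqrt(2) + 2)/16.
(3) The expectation value of XI is -sqrt(4 - 2*sqrt(2))/8 + sqrt(12 - 6*sqrt(2))/8 + sqrt(6*sqrt(2) + 12)/16 + 3*sqrt(2*sqrt(2) + 4)/16.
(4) The final state's coefficient on |01> equals sqrt(6)*exp(-I*pi/4)*cos(pi/16)/4 - sqrt(2)*I*exp(-I*pi/4)*sin(pi/16)/4.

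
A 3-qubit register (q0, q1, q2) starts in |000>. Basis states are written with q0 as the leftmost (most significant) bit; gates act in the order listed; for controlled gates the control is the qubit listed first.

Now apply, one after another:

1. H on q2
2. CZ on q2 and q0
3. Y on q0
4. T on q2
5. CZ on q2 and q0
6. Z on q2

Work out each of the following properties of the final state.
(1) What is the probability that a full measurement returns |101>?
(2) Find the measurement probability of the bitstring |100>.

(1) The probability of measuring |101> is 1/2.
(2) The probability of measuring |100> is 1/2.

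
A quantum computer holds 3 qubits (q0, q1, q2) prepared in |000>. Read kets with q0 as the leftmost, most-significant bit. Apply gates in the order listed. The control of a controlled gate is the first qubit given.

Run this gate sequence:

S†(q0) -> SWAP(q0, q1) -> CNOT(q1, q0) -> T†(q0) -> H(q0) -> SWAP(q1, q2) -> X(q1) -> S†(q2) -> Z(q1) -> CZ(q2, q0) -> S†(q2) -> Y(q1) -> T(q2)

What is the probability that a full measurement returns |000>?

Outcome |000> occurs with probability 1/2.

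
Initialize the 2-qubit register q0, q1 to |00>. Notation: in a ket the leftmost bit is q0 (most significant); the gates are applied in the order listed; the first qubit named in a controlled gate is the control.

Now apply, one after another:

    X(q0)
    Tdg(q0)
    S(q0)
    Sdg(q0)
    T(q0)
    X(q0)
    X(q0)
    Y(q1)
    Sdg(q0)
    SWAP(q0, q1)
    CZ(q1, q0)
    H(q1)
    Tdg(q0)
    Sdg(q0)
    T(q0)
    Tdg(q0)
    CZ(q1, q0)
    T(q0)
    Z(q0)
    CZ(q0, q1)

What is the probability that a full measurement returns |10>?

The probability of measuring |10> is 1/2. Key observation: steps 1-6 multiply out to the identity, so the circuit reduces to the remaining gates.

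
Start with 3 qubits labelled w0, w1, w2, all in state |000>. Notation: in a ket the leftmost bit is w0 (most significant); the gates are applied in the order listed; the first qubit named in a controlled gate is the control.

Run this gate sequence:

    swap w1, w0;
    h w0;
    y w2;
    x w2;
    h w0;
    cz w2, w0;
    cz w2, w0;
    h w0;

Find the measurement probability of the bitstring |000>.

Outcome |000> occurs with probability 1/2. Key observation: gates 5-8 undo each other exactly, leaving only the rest of the circuit to track.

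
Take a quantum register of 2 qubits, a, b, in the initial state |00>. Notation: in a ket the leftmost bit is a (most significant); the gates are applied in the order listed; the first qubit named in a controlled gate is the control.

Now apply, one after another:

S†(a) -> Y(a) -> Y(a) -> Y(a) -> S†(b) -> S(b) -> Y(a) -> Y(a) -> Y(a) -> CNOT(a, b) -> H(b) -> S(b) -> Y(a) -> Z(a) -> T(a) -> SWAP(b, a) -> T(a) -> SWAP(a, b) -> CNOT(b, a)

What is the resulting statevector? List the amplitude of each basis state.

The final amplitudes are 0 on |00>, sqrt(2)*I/2 on |01>, -sqrt(2)*exp(3*I*pi/4)/2 on |10>, 0 on |11>. Key observation: the block from step 2 through step 9 cancels to the identity and can be dropped.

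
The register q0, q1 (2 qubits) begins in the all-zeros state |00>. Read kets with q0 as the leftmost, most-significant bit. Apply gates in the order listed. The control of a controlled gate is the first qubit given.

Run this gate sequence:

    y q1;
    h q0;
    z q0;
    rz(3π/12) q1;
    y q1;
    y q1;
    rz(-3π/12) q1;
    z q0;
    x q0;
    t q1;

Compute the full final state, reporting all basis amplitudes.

The final amplitudes are 0 on |00>, sqrt(2)*exp(3*I*pi/4)/2 on |01>, 0 on |10>, sqrt(2)*exp(3*I*pi/4)/2 on |11>. Key observation: the block from step 3 through step 8 cancels to the identity and can be dropped.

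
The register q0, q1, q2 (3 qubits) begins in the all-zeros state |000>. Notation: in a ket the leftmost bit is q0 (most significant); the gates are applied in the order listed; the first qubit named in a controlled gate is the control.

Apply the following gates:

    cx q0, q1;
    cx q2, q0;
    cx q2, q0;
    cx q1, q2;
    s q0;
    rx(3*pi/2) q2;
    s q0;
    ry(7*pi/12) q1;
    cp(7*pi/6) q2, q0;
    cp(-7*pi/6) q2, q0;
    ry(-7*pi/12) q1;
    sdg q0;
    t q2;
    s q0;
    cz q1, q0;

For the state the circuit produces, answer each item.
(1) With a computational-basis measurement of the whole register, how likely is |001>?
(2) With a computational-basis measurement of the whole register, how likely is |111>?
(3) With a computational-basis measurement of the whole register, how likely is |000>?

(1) The probability of measuring |001> is 1/2. Key observation: steps 7-12 multiply out to the identity, so the circuit reduces to the remaining gates.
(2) Outcome |111> occurs with probability 0.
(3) The probability of measuring |000> is 1/2.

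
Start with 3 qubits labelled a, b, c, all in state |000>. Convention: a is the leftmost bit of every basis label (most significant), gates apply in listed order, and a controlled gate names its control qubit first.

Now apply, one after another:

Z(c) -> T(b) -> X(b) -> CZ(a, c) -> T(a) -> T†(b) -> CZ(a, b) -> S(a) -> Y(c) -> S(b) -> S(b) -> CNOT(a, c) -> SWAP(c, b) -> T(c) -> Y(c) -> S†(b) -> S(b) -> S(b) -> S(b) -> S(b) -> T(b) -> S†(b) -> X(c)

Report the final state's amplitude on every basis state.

The resulting statevector has amplitude exp(I*pi/4) on |011>, and 0 on every other basis state.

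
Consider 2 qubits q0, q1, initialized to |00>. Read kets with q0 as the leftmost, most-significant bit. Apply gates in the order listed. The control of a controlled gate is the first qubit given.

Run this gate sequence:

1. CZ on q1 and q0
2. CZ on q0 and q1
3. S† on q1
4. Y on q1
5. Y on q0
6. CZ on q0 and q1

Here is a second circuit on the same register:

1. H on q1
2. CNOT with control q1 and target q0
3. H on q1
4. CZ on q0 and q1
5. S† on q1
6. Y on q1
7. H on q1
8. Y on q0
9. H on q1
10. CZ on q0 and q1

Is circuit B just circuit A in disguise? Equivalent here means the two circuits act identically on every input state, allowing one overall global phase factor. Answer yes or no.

No, they are not equivalent — no single phase factor reconciles the two unitaries.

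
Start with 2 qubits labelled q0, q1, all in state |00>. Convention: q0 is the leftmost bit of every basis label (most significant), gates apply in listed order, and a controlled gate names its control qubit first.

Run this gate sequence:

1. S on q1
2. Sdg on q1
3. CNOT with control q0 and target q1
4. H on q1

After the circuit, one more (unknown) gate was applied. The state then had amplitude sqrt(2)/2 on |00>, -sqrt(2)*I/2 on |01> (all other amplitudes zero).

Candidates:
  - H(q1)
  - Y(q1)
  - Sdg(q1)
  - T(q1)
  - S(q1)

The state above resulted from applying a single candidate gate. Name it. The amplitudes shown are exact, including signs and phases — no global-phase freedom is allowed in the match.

The unique candidate consistent with the amplitudes is Sdg(q1).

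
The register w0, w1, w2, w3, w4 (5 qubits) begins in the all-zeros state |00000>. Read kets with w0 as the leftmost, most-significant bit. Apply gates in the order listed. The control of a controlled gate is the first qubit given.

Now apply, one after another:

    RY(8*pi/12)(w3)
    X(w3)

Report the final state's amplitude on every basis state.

The resulting statevector has amplitude sqrt(3)/2 on |00000>, 1/2 on |00010>, and 0 on every other basis state.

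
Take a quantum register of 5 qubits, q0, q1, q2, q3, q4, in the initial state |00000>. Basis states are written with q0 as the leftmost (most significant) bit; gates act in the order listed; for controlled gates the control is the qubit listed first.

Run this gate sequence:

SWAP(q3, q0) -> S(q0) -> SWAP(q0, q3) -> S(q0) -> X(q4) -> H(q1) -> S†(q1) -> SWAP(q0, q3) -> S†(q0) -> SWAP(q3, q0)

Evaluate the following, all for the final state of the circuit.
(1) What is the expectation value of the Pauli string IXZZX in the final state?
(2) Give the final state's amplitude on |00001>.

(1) The expectation value of IXZZX is 0.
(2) The final state's coefficient on |00001> equals sqrt(2)/2.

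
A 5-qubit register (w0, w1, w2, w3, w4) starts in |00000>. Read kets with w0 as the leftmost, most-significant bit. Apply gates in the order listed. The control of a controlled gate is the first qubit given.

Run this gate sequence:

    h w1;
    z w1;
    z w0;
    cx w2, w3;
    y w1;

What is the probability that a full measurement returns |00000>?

A full measurement returns |00000> with probability 1/2.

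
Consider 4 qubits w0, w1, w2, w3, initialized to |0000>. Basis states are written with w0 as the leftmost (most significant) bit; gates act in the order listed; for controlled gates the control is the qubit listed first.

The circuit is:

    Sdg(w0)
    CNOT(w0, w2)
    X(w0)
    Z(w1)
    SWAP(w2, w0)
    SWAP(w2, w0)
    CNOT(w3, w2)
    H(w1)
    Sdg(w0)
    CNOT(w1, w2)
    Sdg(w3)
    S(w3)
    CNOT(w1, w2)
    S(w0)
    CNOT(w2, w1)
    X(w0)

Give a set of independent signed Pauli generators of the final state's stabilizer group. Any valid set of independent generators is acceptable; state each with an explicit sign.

The stabilizer group can be generated by +IXII, +ZIII, +IIZI, +IIIZ, among other valid generating sets. Key observation: gates 10-13 undo each other exactly, leaving only the rest of the circuit to track.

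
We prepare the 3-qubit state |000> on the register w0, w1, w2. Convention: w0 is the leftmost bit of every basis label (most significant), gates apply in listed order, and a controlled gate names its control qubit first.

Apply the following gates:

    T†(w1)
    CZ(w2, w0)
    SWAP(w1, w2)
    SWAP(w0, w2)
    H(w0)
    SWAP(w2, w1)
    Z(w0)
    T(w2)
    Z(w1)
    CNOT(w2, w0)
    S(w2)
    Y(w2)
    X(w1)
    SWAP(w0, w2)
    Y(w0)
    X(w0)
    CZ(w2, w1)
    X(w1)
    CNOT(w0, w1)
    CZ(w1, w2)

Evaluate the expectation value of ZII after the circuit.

The observable ZII averages to -1.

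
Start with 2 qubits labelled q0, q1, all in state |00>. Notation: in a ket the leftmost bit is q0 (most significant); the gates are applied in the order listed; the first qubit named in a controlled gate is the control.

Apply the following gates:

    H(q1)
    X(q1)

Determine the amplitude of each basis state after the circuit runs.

After the circuit, the state carries amplitude sqrt(2)/2 on |00>, sqrt(2)/2 on |01>, 0 on |10>, 0 on |11>.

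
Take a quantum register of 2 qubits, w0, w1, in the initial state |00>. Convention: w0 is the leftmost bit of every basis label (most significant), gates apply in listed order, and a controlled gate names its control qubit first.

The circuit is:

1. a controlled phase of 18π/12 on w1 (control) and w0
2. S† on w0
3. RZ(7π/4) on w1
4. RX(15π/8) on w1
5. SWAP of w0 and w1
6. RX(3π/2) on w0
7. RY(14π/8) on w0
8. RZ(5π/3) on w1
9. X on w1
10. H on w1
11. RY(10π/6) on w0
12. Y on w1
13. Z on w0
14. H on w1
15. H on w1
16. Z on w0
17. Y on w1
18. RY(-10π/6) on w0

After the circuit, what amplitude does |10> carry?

The amplitude on |10> is -I*sqrt(sqrt(2)/4 + 1/2)*exp(7*I*pi/24)*cos(pi/16)/2 - I*sqrt(sqrt(2)/4 + 1/2)*exp(7*I*pi/24)*sin(pi/16)/2 - sqrt(1/2 - sqrt(2)/4)*exp(7*I*pi/24)*sin(pi/16)/2 + sqrt(1/2 - sqrt(2)/4)*exp(7*I*pi/24)*cos(pi/16)/2. Key observation: gates 11-18 undo each other exactly, leaving only the rest of the circuit to track.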